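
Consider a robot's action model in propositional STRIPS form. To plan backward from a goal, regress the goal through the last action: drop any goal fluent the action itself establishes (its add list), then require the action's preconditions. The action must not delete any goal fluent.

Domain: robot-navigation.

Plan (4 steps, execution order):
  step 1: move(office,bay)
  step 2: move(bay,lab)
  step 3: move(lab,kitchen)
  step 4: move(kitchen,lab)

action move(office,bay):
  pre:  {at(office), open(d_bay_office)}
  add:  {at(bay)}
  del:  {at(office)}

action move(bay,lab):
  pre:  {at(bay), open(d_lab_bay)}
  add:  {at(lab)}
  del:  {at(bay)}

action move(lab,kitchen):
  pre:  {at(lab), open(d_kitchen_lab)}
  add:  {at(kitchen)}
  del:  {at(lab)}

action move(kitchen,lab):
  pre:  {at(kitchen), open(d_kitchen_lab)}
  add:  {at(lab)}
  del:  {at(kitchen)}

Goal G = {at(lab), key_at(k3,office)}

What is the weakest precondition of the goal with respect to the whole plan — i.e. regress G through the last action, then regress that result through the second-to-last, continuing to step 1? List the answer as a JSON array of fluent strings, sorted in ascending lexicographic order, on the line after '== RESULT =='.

Regress step by step:
  through step 4 (move(kitchen,lab)): drop {at(lab)}, keep {key_at(k3,office)}, require {at(kitchen), open(d_kitchen_lab)}
    → {at(kitchen), key_at(k3,office), open(d_kitchen_lab)}
  through step 3 (move(lab,kitchen)): drop {at(kitchen)}, keep {key_at(k3,office), open(d_kitchen_lab)}, require {at(lab), open(d_kitchen_lab)}
    → {at(lab), key_at(k3,office), open(d_kitchen_lab)}
  through step 2 (move(bay,lab)): drop {at(lab)}, keep {key_at(k3,office), open(d_kitchen_lab)}, require {at(bay), open(d_lab_bay)}
    → {at(bay), key_at(k3,office), open(d_kitchen_lab), open(d_lab_bay)}
  through step 1 (move(office,bay)): drop {at(bay)}, keep {key_at(k3,office), open(d_kitchen_lab), open(d_lab_bay)}, require {at(office), open(d_bay_office)}
    → {at(office), key_at(k3,office), open(d_bay_office), open(d_kitchen_lab), open(d_lab_bay)}

== RESULT ==
["at(office)", "key_at(k3,office)", "open(d_bay_office)", "open(d_kitchen_lab)", "open(d_lab_bay)"]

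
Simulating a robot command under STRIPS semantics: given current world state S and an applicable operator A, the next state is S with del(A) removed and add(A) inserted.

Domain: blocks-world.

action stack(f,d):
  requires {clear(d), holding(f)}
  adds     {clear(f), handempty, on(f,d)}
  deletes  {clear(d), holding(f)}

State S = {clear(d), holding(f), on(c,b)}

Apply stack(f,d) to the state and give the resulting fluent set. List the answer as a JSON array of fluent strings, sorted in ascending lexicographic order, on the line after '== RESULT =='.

Compute (S \ del) ∪ add:
  pre ⊆ S: {clear(d), holding(f)} ⊆ S  — applicable
  S \ del = {on(c,b)}
  ∪ add   = {clear(f), handempty, on(c,b), on(f,d)}

== RESULT ==
["clear(f)", "handempty", "on(c,b)", "on(f,d)"]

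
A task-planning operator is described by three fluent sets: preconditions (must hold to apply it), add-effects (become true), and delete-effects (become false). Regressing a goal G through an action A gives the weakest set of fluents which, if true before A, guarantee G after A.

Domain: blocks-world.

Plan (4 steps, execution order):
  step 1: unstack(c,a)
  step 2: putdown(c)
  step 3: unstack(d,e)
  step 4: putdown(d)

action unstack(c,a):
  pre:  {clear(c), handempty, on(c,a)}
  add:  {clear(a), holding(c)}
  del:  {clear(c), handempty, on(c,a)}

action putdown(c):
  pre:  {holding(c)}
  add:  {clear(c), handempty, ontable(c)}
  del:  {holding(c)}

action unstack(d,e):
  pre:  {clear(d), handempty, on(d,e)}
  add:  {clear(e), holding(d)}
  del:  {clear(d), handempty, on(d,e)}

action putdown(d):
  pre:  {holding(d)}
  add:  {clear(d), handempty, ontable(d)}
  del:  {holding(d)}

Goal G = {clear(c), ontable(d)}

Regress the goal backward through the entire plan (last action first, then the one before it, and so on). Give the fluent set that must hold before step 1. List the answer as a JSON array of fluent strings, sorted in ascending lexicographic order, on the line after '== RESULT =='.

Work backward from the goal:
  through step 4 (putdown(d)): drop {ontable(d)}, keep {clear(c)}, require {holding(d)}
    → {clear(c), holding(d)}
  through step 3 (unstack(d,e)): drop {holding(d)}, keep {clear(c)}, require {clear(d), handempty, on(d,e)}
    → {clear(c), clear(d), handempty, on(d,e)}
  through step 2 (putdown(c)): drop {clear(c), handempty}, keep {clear(d), on(d,e)}, require {holding(c)}
    → {clear(d), holding(c), on(d,e)}
  through step 1 (unstack(c,a)): drop {holding(c)}, keep {clear(d), on(d,e)}, require {clear(c), handempty, on(c,a)}
    → {clear(c), clear(d), handempty, on(c,a), on(d,e)}

== RESULT ==
["clear(c)", "clear(d)", "handempty", "on(c,a)", "on(d,e)"]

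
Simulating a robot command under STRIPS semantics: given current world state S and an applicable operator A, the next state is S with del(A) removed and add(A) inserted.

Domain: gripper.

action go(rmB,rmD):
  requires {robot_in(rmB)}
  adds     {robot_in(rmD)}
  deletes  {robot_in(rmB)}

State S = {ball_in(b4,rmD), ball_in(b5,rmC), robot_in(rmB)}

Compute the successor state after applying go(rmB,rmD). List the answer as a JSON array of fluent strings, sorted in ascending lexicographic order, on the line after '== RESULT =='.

Progress:
  pre ⊆ S: {robot_in(rmB)} ⊆ S  — applicable
  S \ del = {ball_in(b4,rmD), ball_in(b5,rmC)}
  ∪ add   = {ball_in(b4,rmD), ball_in(b5,rmC), robot_in(rmD)}

== RESULT ==
["ball_in(b4,rmD)", "ball_in(b5,rmC)", "robot_in(rmD)"]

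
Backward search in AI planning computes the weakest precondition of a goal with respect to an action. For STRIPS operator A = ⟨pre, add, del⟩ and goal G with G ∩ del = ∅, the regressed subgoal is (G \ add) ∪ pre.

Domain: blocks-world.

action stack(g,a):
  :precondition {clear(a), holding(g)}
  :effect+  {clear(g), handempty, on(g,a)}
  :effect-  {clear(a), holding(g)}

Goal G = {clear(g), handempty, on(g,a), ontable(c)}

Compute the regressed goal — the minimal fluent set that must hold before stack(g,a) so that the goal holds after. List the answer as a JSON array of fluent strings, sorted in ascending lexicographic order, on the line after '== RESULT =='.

Regress:
  G ∩ del = {}  (empty — regression defined)
  G \ add = {clear(g), handempty, on(g,a), ontable(c)} \ {clear(g), handempty, on(g,a)} = {ontable(c)}
  ∪ pre   = {ontable(c)} ∪ {clear(a), holding(g)}
          = {clear(a), holding(g), ontable(c)}

== RESULT ==
["clear(a)", "holding(g)", "ontable(c)"]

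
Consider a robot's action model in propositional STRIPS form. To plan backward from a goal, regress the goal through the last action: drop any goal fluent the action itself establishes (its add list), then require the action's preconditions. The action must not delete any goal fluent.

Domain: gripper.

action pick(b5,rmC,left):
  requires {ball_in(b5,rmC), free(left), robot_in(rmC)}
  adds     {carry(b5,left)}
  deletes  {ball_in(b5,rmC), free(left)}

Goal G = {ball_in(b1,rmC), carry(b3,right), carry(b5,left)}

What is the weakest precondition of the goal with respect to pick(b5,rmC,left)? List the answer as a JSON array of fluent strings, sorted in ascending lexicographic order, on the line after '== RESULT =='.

Compute (G \ add) ∪ pre:
  G ∩ del = {}  (empty — regression defined)
  G \ add = {ball_in(b1,rmC), carry(b3,right), carry(b5,left)} \ {carry(b5,left)} = {ball_in(b1,rmC), carry(b3,right)}
  ∪ pre   = {ball_in(b1,rmC), carry(b3,right)} ∪ {ball_in(b5,rmC), free(left), robot_in(rmC)}
          = {ball_in(b1,rmC), ball_in(b5,rmC), carry(b3,right), free(left), robot_in(rmC)}

== RESULT ==
["ball_in(b1,rmC)", "ball_in(b5,rmC)", "carry(b3,right)", "free(left)", "robot_in(rmC)"]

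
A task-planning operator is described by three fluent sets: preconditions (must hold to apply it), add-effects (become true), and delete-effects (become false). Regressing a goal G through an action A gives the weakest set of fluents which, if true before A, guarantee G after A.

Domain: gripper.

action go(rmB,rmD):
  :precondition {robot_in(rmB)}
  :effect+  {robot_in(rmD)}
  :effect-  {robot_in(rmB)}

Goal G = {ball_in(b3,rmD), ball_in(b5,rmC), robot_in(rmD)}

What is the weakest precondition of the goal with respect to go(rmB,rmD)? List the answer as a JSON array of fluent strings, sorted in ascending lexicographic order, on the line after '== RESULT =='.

Regress:
  G ∩ del = {}  (empty — regression defined)
  G \ add = {ball_in(b3,rmD), ball_in(b5,rmC), robot_in(rmD)} \ {robot_in(rmD)} = {ball_in(b3,rmD), ball_in(b5,rmC)}
  ∪ pre   = {ball_in(b3,rmD), ball_in(b5,rmC)} ∪ {robot_in(rmB)}
          = {ball_in(b3,rmD), ball_in(b5,rmC), robot_in(rmB)}

== RESULT ==
["ball_in(b3,rmD)", "ball_in(b5,rmC)", "robot_in(rmB)"]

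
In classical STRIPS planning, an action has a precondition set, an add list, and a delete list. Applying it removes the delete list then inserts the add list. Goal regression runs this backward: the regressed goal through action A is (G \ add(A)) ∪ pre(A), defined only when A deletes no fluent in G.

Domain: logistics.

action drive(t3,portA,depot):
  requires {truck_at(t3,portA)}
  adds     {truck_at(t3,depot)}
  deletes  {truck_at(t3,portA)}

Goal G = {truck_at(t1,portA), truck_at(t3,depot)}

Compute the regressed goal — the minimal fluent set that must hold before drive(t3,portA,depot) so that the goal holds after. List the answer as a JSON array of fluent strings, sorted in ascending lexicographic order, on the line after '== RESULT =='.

Compute (G \ add) ∪ pre:
  G ∩ del = {}  (empty — regression defined)
  G \ add = {truck_at(t1,portA), truck_at(t3,depot)} \ {truck_at(t3,depot)} = {truck_at(t1,portA)}
  ∪ pre   = {truck_at(t1,portA)} ∪ {truck_at(t3,portA)}
          = {truck_at(t1,portA), truck_at(t3,portA)}

== RESULT ==
["truck_at(t1,portA)", "truck_at(t3,portA)"]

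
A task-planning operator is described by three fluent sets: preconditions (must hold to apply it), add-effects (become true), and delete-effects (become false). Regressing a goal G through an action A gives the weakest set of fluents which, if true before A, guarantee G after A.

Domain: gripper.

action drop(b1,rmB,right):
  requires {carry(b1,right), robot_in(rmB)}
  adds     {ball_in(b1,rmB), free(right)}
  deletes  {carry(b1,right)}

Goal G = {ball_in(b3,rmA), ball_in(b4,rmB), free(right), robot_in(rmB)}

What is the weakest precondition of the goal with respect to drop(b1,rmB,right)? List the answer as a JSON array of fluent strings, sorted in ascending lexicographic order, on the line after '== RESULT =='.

Regress:
  G ∩ del = {}  (empty — regression defined)
  G \ add = {ball_in(b3,rmA), ball_in(b4,rmB), free(right), robot_in(rmB)} \ {ball_in(b1,rmB), free(right)} = {ball_in(b3,rmA), ball_in(b4,rmB), robot_in(rmB)}
  ∪ pre   = {ball_in(b3,rmA), ball_in(b4,rmB), robot_in(rmB)} ∪ {carry(b1,right), robot_in(rmB)}
          = {ball_in(b3,rmA), ball_in(b4,rmB), carry(b1,right), robot_in(rmB)}

== RESULT ==
["ball_in(b3,rmA)", "ball_in(b4,rmB)", "carry(b1,right)", "robot_in(rmB)"]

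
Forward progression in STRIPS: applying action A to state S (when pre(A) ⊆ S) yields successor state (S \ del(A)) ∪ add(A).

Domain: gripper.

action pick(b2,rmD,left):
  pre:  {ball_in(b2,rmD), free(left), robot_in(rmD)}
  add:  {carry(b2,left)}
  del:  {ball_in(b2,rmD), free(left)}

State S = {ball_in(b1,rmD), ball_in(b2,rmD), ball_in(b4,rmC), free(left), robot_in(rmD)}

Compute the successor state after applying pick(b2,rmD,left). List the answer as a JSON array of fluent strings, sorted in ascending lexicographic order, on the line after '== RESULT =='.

Progress:
  pre ⊆ S: {ball_in(b2,rmD), free(left), robot_in(rmD)} ⊆ S  — applicable
  S \ del = {ball_in(b1,rmD), ball_in(b4,rmC), robot_in(rmD)}
  ∪ add   = {ball_in(b1,rmD), ball_in(b4,rmC), carry(b2,left), robot_in(rmD)}

== RESULT ==
["ball_in(b1,rmD)", "ball_in(b4,rmC)", "carry(b2,left)", "robot_in(rmD)"]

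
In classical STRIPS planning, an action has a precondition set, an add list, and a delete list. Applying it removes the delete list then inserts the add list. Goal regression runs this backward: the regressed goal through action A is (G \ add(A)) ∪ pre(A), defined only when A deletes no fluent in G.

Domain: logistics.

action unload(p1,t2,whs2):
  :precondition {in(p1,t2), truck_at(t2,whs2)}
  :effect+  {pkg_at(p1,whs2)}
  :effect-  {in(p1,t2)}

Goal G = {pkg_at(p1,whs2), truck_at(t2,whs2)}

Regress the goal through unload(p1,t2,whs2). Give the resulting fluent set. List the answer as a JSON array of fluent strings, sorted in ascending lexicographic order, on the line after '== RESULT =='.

Compute (G \ add) ∪ pre:
  G ∩ del = {}  (empty — regression defined)
  G \ add = {pkg_at(p1,whs2), truck_at(t2,whs2)} \ {pkg_at(p1,whs2)} = {truck_at(t2,whs2)}
  ∪ pre   = {truck_at(t2,whs2)} ∪ {in(p1,t2), truck_at(t2,whs2)}
          = {in(p1,t2), truck_at(t2,whs2)}

== RESULT ==
["in(p1,t2)", "truck_at(t2,whs2)"]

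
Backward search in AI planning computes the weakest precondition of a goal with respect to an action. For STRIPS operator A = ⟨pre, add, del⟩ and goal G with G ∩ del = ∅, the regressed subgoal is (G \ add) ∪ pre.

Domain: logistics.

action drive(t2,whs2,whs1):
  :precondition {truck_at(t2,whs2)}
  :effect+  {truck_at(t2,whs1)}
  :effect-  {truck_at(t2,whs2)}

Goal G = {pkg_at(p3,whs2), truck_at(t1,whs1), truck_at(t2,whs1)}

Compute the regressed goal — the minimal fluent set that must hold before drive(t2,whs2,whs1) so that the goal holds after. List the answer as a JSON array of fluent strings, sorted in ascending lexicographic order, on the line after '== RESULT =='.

Regress:
  G ∩ del = {}  (empty — regression defined)
  G \ add = {pkg_at(p3,whs2), truck_at(t1,whs1), truck_at(t2,whs1)} \ {truck_at(t2,whs1)} = {pkg_at(p3,whs2), truck_at(t1,whs1)}
  ∪ pre   = {pkg_at(p3,whs2), truck_at(t1,whs1)} ∪ {truck_at(t2,whs2)}
          = {pkg_at(p3,whs2), truck_at(t1,whs1), truck_at(t2,whs2)}

== RESULT ==
["pkg_at(p3,whs2)", "truck_at(t1,whs1)", "truck_at(t2,whs2)"]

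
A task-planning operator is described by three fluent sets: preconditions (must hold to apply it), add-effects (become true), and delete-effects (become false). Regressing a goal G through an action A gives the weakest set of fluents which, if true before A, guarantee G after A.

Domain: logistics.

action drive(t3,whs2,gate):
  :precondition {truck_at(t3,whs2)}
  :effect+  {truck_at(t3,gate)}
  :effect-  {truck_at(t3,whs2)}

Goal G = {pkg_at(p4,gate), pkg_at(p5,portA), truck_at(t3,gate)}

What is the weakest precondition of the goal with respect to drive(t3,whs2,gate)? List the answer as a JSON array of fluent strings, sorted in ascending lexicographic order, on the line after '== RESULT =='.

Compute (G \ add) ∪ pre:
  G ∩ del = {}  (empty — regression defined)
  G \ add = {pkg_at(p4,gate), pkg_at(p5,portA), truck_at(t3,gate)} \ {truck_at(t3,gate)} = {pkg_at(p4,gate), pkg_at(p5,portA)}
  ∪ pre   = {pkg_at(p4,gate), pkg_at(p5,portA)} ∪ {truck_at(t3,whs2)}
          = {pkg_at(p4,gate), pkg_at(p5,portA), truck_at(t3,whs2)}

== RESULT ==
["pkg_at(p4,gate)", "pkg_at(p5,portA)", "truck_at(t3,whs2)"]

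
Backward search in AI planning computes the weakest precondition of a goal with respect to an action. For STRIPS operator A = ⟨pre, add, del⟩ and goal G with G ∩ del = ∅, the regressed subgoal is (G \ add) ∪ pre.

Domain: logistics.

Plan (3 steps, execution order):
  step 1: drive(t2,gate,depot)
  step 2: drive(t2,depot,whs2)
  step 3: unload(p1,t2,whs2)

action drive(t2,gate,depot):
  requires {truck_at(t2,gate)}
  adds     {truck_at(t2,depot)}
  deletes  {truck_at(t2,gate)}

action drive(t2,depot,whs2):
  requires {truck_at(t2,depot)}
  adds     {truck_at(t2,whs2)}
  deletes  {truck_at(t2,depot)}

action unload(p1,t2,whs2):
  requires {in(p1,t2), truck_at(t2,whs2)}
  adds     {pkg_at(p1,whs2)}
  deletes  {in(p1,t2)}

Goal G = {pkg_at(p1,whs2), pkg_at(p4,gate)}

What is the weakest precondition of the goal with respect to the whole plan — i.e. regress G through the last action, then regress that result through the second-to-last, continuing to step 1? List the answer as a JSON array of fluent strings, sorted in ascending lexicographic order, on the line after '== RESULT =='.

Work backward from the goal:
  through step 3 (unload(p1,t2,whs2)): drop {pkg_at(p1,whs2)}, keep {pkg_at(p4,gate)}, require {in(p1,t2), truck_at(t2,whs2)}
    → {in(p1,t2), pkg_at(p4,gate), truck_at(t2,whs2)}
  through step 2 (drive(t2,depot,whs2)): drop {truck_at(t2,whs2)}, keep {in(p1,t2), pkg_at(p4,gate)}, require {truck_at(t2,depot)}
    → {in(p1,t2), pkg_at(p4,gate), truck_at(t2,depot)}
  through step 1 (drive(t2,gate,depot)): drop {truck_at(t2,depot)}, keep {in(p1,t2), pkg_at(p4,gate)}, require {truck_at(t2,gate)}
    → {in(p1,t2), pkg_at(p4,gate), truck_at(t2,gate)}

== RESULT ==
["in(p1,t2)", "pkg_at(p4,gate)", "truck_at(t2,gate)"]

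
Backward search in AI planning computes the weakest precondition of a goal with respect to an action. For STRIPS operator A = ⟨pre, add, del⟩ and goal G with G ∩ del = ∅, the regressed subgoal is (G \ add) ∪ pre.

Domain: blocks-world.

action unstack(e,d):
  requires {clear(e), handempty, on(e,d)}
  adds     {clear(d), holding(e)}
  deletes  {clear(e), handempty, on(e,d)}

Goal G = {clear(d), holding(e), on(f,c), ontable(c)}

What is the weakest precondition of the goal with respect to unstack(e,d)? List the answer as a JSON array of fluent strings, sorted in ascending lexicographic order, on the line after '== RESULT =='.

Compute (G \ add) ∪ pre:
  G ∩ del = {}  (empty — regression defined)
  G \ add = {clear(d), holding(e), on(f,c), ontable(c)} \ {clear(d), holding(e)} = {on(f,c), ontable(c)}
  ∪ pre   = {on(f,c), ontable(c)} ∪ {clear(e), handempty, on(e,d)}
          = {clear(e), handempty, on(e,d), on(f,c), ontable(c)}

== RESULT ==
["clear(e)", "handempty", "on(e,d)", "on(f,c)", "ontable(c)"]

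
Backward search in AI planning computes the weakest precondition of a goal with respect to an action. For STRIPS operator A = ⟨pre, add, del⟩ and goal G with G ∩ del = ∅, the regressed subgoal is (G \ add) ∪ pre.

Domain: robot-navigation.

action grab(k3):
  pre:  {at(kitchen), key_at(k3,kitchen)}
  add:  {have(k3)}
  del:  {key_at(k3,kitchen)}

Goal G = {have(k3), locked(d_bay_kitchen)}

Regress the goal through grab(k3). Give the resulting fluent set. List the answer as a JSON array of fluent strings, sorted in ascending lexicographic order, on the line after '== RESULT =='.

Compute (G \ add) ∪ pre:
  G ∩ del = {}  (empty — regression defined)
  G \ add = {have(k3), locked(d_bay_kitchen)} \ {have(k3)} = {locked(d_bay_kitchen)}
  ∪ pre   = {locked(d_bay_kitchen)} ∪ {at(kitchen), key_at(k3,kitchen)}
          = {at(kitchen), key_at(k3,kitchen), locked(d_bay_kitchen)}

== RESULT ==
["at(kitchen)", "key_at(k3,kitchen)", "locked(d_bay_kitchen)"]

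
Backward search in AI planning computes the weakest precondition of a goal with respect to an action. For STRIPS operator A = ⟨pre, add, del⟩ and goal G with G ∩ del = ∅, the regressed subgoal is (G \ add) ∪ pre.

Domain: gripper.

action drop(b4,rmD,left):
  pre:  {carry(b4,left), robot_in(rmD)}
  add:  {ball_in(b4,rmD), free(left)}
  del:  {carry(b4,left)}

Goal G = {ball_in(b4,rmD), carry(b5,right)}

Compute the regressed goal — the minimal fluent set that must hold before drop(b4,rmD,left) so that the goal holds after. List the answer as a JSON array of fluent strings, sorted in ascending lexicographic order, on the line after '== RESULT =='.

Regress:
  G ∩ del = {}  (empty — regression defined)
  G \ add = {ball_in(b4,rmD), carry(b5,right)} \ {ball_in(b4,rmD), free(left)} = {carry(b5,right)}
  ∪ pre   = {carry(b5,right)} ∪ {carry(b4,left), robot_in(rmD)}
          = {carry(b4,left), carry(b5,right), robot_in(rmD)}

== RESULT ==
["carry(b4,left)", "carry(b5,right)", "robot_in(rmD)"]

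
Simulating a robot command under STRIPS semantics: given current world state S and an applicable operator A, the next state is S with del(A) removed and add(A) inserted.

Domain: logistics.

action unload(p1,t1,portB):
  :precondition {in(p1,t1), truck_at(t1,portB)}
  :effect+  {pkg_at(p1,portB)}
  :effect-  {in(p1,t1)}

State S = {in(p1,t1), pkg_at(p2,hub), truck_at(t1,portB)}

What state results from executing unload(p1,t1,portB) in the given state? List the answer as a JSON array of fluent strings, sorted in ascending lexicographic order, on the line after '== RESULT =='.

Compute (S \ del) ∪ add:
  pre ⊆ S: {in(p1,t1), truck_at(t1,portB)} ⊆ S  — applicable
  S \ del = {pkg_at(p2,hub), truck_at(t1,portB)}
  ∪ add   = {pkg_at(p1,portB), pkg_at(p2,hub), truck_at(t1,portB)}

== RESULT ==
["pkg_at(p1,portB)", "pkg_at(p2,hub)", "truck_at(t1,portB)"]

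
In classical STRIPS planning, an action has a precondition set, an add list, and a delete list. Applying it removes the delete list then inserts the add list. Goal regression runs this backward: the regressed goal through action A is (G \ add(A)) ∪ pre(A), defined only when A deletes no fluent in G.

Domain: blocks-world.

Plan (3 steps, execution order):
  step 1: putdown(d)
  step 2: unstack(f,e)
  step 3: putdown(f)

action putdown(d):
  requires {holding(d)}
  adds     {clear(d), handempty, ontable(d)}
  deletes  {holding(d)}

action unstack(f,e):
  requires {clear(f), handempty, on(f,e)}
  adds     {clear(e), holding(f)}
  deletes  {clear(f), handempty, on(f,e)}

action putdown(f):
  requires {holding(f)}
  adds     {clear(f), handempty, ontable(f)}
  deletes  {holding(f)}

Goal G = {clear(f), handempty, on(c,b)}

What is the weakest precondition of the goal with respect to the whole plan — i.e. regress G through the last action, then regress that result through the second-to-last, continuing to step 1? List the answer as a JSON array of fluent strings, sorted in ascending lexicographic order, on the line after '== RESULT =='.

Work backward from the goal:
  through step 3 (putdown(f)): drop {clear(f), handempty}, keep {on(c,b)}, require {holding(f)}
    → {holding(f), on(c,b)}
  through step 2 (unstack(f,e)): drop {holding(f)}, keep {on(c,b)}, require {clear(f), handempty, on(f,e)}
    → {clear(f), handempty, on(c,b), on(f,e)}
  through step 1 (putdown(d)): drop {handempty}, keep {clear(f), on(c,b), on(f,e)}, require {holding(d)}
    → {clear(f), holding(d), on(c,b), on(f,e)}

== RESULT ==
["clear(f)", "holding(d)", "on(c,b)", "on(f,e)"]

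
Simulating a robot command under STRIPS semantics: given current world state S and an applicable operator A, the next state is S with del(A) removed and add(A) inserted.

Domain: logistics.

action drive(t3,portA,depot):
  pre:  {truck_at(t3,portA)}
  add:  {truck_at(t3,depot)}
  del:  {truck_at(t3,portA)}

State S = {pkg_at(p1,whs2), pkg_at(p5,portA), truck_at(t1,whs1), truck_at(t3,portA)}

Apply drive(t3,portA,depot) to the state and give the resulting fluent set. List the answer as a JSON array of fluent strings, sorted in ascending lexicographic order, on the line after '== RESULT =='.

Compute (S \ del) ∪ add:
  pre ⊆ S: {truck_at(t3,portA)} ⊆ S  — applicable
  S \ del = {pkg_at(p1,whs2), pkg_at(p5,portA), truck_at(t1,whs1)}
  ∪ add   = {pkg_at(p1,whs2), pkg_at(p5,portA), truck_at(t1,whs1), truck_at(t3,depot)}

== RESULT ==
["pkg_at(p1,whs2)", "pkg_at(p5,portA)", "truck_at(t1,whs1)", "truck_at(t3,depot)"]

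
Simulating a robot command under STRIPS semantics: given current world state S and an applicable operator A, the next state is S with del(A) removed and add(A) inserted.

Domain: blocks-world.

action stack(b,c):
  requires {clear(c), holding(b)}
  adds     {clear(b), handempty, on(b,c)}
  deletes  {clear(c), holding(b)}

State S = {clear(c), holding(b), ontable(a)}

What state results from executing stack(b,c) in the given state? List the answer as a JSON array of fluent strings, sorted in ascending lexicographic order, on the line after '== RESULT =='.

Compute (S \ del) ∪ add:
  pre ⊆ S: {clear(c), holding(b)} ⊆ S  — applicable
  S \ del = {ontable(a)}
  ∪ add   = {clear(b), handempty, on(b,c), ontable(a)}

== RESULT ==
["clear(b)", "handempty", "on(b,c)", "ontable(a)"]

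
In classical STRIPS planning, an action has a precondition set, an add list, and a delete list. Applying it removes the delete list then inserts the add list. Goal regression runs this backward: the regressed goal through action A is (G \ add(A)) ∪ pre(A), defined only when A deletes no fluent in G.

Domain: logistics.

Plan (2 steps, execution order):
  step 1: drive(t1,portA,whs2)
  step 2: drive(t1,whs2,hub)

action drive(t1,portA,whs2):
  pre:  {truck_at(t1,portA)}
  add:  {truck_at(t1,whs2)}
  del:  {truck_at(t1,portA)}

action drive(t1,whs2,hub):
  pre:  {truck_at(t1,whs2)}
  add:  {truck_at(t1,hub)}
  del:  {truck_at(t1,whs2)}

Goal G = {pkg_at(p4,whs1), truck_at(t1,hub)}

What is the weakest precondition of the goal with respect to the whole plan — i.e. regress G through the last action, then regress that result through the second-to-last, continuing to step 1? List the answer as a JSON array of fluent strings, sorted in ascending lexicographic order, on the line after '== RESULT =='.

Regress step by step:
  through step 2 (drive(t1,whs2,hub)): drop {truck_at(t1,hub)}, keep {pkg_at(p4,whs1)}, require {truck_at(t1,whs2)}
    → {pkg_at(p4,whs1), truck_at(t1,whs2)}
  through step 1 (drive(t1,portA,whs2)): drop {truck_at(t1,whs2)}, keep {pkg_at(p4,whs1)}, require {truck_at(t1,portA)}
    → {pkg_at(p4,whs1), truck_at(t1,portA)}

== RESULT ==
["pkg_at(p4,whs1)", "truck_at(t1,portA)"]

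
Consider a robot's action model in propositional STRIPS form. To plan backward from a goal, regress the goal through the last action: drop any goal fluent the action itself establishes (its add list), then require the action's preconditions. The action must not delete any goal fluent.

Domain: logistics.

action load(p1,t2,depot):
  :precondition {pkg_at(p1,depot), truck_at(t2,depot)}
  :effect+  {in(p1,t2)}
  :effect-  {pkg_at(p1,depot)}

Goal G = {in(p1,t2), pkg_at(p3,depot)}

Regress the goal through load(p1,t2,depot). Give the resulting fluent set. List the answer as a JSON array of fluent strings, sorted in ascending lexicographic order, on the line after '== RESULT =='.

Compute (G \ add) ∪ pre:
  G ∩ del = {}  (empty — regression defined)
  G \ add = {in(p1,t2), pkg_at(p3,depot)} \ {in(p1,t2)} = {pkg_at(p3,depot)}
  ∪ pre   = {pkg_at(p3,depot)} ∪ {pkg_at(p1,depot), truck_at(t2,depot)}
          = {pkg_at(p1,depot), pkg_at(p3,depot), truck_at(t2,depot)}

== RESULT ==
["pkg_at(p1,depot)", "pkg_at(p3,depot)", "truck_at(t2,depot)"]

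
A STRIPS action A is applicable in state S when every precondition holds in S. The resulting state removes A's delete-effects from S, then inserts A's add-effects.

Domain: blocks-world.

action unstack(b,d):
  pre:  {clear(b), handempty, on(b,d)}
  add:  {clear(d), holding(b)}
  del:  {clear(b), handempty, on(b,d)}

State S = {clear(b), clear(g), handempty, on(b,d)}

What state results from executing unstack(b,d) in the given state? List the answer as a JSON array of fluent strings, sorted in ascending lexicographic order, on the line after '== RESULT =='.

Compute (S \ del) ∪ add:
  pre ⊆ S: {clear(b), handempty, on(b,d)} ⊆ S  — applicable
  S \ del = {clear(g)}
  ∪ add   = {clear(d), clear(g), holding(b)}

== RESULT ==
["clear(d)", "clear(g)", "holding(b)"]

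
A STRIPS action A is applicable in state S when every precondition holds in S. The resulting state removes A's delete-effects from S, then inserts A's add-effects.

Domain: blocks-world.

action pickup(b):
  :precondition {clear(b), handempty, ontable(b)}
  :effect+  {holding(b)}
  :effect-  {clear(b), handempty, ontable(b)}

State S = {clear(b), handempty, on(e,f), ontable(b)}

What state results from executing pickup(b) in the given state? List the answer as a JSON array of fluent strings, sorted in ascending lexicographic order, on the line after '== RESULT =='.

Compute (S \ del) ∪ add:
  pre ⊆ S: {clear(b), handempty, ontable(b)} ⊆ S  — applicable
  S \ del = {on(e,f)}
  ∪ add   = {holding(b), on(e,f)}

== RESULT ==
["holding(b)", "on(e,f)"]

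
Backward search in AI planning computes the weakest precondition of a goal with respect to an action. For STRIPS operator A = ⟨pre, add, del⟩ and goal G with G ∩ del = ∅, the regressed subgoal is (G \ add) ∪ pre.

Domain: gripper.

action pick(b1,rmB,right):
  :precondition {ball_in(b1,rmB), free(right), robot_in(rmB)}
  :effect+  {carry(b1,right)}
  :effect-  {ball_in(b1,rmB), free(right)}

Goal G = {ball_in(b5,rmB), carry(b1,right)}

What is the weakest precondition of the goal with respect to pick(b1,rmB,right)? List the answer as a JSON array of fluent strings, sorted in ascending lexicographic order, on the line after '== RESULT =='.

Compute (G \ add) ∪ pre:
  G ∩ del = {}  (empty — regression defined)
  G \ add = {ball_in(b5,rmB), carry(b1,right)} \ {carry(b1,right)} = {ball_in(b5,rmB)}
  ∪ pre   = {ball_in(b5,rmB)} ∪ {ball_in(b1,rmB), free(right), robot_in(rmB)}
          = {ball_in(b1,rmB), ball_in(b5,rmB), free(right), robot_in(rmB)}

== RESULT ==
["ball_in(b1,rmB)", "ball_in(b5,rmB)", "free(right)", "robot_in(rmB)"]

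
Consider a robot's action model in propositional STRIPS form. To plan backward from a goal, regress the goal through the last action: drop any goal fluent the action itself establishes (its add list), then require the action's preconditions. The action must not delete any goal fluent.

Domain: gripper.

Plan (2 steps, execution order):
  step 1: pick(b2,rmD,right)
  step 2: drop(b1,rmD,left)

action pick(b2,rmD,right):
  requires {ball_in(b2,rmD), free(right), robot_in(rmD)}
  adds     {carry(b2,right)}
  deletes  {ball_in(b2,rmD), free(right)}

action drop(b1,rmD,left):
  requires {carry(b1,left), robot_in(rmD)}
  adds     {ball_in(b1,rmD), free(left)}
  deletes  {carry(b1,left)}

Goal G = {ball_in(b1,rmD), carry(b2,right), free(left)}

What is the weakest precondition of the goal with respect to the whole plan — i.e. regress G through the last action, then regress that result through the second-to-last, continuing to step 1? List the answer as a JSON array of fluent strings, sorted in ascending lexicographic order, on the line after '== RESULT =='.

Work backward from the goal:
  through step 2 (drop(b1,rmD,left)): drop {ball_in(b1,rmD), free(left)}, keep {carry(b2,right)}, require {carry(b1,left), robot_in(rmD)}
    → {carry(b1,left), carry(b2,right), robot_in(rmD)}
  through step 1 (pick(b2,rmD,right)): drop {carry(b2,right)}, keep {carry(b1,left), robot_in(rmD)}, require {ball_in(b2,rmD), free(right), robot_in(rmD)}
    → {ball_in(b2,rmD), carry(b1,left), free(right), robot_in(rmD)}

== RESULT ==
["ball_in(b2,rmD)", "carry(b1,left)", "free(right)", "robot_in(rmD)"]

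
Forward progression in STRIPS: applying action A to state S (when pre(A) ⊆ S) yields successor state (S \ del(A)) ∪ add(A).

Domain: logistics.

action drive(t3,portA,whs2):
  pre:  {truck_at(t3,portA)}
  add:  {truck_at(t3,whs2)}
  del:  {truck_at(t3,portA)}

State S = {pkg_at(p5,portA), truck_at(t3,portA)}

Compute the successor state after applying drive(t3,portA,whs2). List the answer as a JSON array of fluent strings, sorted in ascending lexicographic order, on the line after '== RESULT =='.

Compute (S \ del) ∪ add:
  pre ⊆ S: {truck_at(t3,portA)} ⊆ S  — applicable
  S \ del = {pkg_at(p5,portA)}
  ∪ add   = {pkg_at(p5,portA), truck_at(t3,whs2)}

== RESULT ==
["pkg_at(p5,portA)", "truck_at(t3,whs2)"]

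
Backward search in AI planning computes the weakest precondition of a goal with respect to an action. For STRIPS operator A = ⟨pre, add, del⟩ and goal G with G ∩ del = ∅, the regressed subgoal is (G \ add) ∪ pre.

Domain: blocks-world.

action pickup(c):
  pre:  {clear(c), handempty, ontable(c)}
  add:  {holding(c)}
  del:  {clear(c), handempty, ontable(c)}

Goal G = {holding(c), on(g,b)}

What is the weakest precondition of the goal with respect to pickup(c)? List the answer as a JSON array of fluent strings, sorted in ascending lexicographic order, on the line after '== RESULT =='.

Regress:
  G ∩ del = {}  (empty — regression defined)
  G \ add = {holding(c), on(g,b)} \ {holding(c)} = {on(g,b)}
  ∪ pre   = {on(g,b)} ∪ {clear(c), handempty, ontable(c)}
          = {clear(c), handempty, on(g,b), ontable(c)}

== RESULT ==
["clear(c)", "handempty", "on(g,b)", "ontable(c)"]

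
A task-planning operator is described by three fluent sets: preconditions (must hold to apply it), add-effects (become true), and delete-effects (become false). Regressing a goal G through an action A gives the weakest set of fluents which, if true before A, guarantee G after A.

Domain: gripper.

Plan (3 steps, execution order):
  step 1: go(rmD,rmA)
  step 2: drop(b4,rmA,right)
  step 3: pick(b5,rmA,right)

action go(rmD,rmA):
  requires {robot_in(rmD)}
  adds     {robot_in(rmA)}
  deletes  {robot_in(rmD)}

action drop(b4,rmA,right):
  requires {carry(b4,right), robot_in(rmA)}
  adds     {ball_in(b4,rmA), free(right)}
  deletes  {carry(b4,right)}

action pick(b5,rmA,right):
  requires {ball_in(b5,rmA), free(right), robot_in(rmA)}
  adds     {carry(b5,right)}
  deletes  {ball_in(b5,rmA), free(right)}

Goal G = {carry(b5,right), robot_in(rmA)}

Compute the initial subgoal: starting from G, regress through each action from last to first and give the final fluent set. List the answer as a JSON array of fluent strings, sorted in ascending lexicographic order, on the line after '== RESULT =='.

Work backward from the goal:
  through step 3 (pick(b5,rmA,right)): drop {carry(b5,right)}, keep {robot_in(rmA)}, require {ball_in(b5,rmA), free(right), robot_in(rmA)}
    → {ball_in(b5,rmA), free(right), robot_in(rmA)}
  through step 2 (drop(b4,rmA,right)): drop {free(right)}, keep {ball_in(b5,rmA), robot_in(rmA)}, require {carry(b4,right), robot_in(rmA)}
    → {ball_in(b5,rmA), carry(b4,right), robot_in(rmA)}
  through step 1 (go(rmD,rmA)): drop {robot_in(rmA)}, keep {ball_in(b5,rmA), carry(b4,right)}, require {robot_in(rmD)}
    → {ball_in(b5,rmA), carry(b4,right), robot_in(rmD)}

== RESULT ==
["ball_in(b5,rmA)", "carry(b4,right)", "robot_in(rmD)"]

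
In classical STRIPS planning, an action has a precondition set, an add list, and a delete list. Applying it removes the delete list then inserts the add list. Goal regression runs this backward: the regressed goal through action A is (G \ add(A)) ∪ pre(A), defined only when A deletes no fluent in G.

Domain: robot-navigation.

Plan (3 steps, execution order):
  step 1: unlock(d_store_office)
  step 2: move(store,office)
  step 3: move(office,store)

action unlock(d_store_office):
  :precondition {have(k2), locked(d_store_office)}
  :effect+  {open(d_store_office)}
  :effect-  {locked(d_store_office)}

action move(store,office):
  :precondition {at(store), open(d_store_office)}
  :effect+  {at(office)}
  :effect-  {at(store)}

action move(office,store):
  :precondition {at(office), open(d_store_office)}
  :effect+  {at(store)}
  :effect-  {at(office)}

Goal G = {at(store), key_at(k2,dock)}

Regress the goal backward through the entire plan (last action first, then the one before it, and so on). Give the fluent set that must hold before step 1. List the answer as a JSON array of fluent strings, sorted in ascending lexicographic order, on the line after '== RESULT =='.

Work backward from the goal:
  through step 3 (move(office,store)): drop {at(store)}, keep {key_at(k2,dock)}, require {at(office), open(d_store_office)}
    → {at(office), key_at(k2,dock), open(d_store_office)}
  through step 2 (move(store,office)): drop {at(office)}, keep {key_at(k2,dock), open(d_store_office)}, require {at(store), open(d_store_office)}
    → {at(store), key_at(k2,dock), open(d_store_office)}
  through step 1 (unlock(d_store_office)): drop {open(d_store_office)}, keep {at(store), key_at(k2,dock)}, require {have(k2), locked(d_store_office)}
    → {at(store), have(k2), key_at(k2,dock), locked(d_store_office)}

== RESULT ==
["at(store)", "have(k2)", "key_at(k2,dock)", "locked(d_store_office)"]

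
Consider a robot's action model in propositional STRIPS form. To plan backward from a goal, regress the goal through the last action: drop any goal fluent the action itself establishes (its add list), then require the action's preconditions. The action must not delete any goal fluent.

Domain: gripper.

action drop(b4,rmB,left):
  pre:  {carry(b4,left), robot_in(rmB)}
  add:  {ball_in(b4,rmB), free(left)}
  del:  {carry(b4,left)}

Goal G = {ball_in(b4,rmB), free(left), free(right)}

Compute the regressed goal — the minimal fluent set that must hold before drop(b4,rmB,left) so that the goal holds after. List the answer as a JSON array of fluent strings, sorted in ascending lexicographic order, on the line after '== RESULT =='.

Regress:
  G ∩ del = {}  (empty — regression defined)
  G \ add = {ball_in(b4,rmB), free(left), free(right)} \ {ball_in(b4,rmB), free(left)} = {free(right)}
  ∪ pre   = {free(right)} ∪ {carry(b4,left), robot_in(rmB)}
          = {carry(b4,left), free(right), robot_in(rmB)}

== RESULT ==
["carry(b4,left)", "free(right)", "robot_in(rmB)"]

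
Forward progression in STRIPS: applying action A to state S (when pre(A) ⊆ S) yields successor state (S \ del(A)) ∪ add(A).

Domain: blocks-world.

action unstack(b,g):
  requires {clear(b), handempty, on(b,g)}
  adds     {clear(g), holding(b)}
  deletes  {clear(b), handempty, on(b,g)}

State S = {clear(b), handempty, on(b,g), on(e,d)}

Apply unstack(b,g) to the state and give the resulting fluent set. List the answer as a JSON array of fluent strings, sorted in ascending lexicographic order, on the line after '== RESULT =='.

Progress:
  pre ⊆ S: {clear(b), handempty, on(b,g)} ⊆ S  — applicable
  S \ del = {on(e,d)}
  ∪ add   = {clear(g), holding(b), on(e,d)}

== RESULT ==
["clear(g)", "holding(b)", "on(e,d)"]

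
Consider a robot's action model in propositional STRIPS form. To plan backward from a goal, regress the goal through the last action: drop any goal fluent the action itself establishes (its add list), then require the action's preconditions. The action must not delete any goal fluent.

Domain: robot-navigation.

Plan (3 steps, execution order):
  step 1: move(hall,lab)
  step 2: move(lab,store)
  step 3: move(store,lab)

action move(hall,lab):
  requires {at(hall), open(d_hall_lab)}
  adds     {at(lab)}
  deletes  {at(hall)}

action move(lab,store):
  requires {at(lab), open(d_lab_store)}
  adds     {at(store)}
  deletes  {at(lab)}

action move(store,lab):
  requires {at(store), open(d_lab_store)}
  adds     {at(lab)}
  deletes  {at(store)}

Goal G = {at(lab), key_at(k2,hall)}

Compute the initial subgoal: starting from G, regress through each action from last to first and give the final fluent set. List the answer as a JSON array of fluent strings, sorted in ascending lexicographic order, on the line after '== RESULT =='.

Work backward from the goal:
  through step 3 (move(store,lab)): drop {at(lab)}, keep {key_at(k2,hall)}, require {at(store), open(d_lab_store)}
    → {at(store), key_at(k2,hall), open(d_lab_store)}
  through step 2 (move(lab,store)): drop {at(store)}, keep {key_at(k2,hall), open(d_lab_store)}, require {at(lab), open(d_lab_store)}
    → {at(lab), key_at(k2,hall), open(d_lab_store)}
  through step 1 (move(hall,lab)): drop {at(lab)}, keep {key_at(k2,hall), open(d_lab_store)}, require {at(hall), open(d_hall_lab)}
    → {at(hall), key_at(k2,hall), open(d_hall_lab), open(d_lab_store)}

== RESULT ==
["at(hall)", "key_at(k2,hall)", "open(d_hall_lab)", "open(d_lab_store)"]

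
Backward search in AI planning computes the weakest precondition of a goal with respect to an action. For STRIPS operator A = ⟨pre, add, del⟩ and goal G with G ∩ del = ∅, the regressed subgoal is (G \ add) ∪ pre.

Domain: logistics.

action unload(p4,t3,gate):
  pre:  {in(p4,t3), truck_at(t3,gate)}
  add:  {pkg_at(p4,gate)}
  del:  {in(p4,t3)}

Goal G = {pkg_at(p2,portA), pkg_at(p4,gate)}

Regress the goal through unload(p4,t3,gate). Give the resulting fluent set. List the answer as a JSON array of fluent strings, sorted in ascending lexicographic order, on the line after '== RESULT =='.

Regress:
  G ∩ del = {}  (empty — regression defined)
  G \ add = {pkg_at(p2,portA), pkg_at(p4,gate)} \ {pkg_at(p4,gate)} = {pkg_at(p2,portA)}
  ∪ pre   = {pkg_at(p2,portA)} ∪ {in(p4,t3), truck_at(t3,gate)}
          = {in(p4,t3), pkg_at(p2,portA), truck_at(t3,gate)}

== RESULT ==
["in(p4,t3)", "pkg_at(p2,portA)", "truck_at(t3,gate)"]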